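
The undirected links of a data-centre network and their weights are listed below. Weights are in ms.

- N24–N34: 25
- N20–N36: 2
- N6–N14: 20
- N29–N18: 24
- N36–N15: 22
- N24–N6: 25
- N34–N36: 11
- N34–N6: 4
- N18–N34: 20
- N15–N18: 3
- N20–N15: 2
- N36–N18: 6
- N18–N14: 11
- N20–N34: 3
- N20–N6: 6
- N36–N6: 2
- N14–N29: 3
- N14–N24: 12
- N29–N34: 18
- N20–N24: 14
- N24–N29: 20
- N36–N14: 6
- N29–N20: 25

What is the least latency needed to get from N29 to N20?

11 ms

Enumerating some paths:
N29–N14–N36–N6–N34–N20: 3+6+2+4+3 = 18
N29–N14–N36–N20: 3+6+2 = 11
N29–N14–N36–N6–N20: 3+6+2+6 = 17
The minimum is 11 ms via N29–N14–N36–N20.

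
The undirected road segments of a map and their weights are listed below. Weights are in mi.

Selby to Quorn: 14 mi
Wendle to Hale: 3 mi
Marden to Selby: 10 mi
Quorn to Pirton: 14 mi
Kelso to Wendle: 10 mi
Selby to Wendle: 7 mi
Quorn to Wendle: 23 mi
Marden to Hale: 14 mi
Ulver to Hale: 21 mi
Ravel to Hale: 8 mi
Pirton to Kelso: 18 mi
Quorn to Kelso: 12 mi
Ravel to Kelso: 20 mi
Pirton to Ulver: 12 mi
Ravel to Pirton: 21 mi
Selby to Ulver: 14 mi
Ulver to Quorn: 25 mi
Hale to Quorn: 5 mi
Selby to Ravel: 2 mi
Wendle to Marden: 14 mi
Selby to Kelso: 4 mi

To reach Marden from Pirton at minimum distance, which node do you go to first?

Enumerating some paths:
Pirton - Ravel - Selby - Marden: 21+2+10 = 33
Pirton - Kelso - Selby - Marden: 18+4+10 = 32
Pirton - Quorn - Hale - Marden: 14+5+14 = 33
The minimum is 32 mi via Pirton - Kelso - Selby - Marden.
So from Pirton the first move is to Kelso.

Kelso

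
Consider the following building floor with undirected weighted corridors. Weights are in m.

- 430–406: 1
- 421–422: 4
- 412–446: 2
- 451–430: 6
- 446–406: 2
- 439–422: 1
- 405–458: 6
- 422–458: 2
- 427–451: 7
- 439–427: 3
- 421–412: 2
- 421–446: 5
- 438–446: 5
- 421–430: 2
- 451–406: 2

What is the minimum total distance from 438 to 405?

Candidate routes:
438 → 446 → 406 → 430 → 421 → 422 → 458 → 405: 5+2+1+2+4+2+6 = 22
438 → 446 → 421 → 422 → 458 → 405: 5+5+4+2+6 = 22
438 → 446 → 412 → 421 → 422 → 458 → 405: 5+2+2+4+2+6 = 21
438 → 446 → 406 → 451 → 427 → 439 → 422 → 458 → 405: 5+2+2+7+3+1+2+6 = 28
Cheapest is 438 → 446 → 412 → 421 → 422 → 458 → 405 at 21 m.

21 m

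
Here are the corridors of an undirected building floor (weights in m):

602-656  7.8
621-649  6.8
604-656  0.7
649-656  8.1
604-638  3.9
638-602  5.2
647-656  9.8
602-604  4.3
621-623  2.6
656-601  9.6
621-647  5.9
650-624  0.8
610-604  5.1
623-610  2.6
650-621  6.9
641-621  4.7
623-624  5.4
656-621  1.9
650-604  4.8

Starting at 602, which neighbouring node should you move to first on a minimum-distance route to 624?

Enumerating some paths:
602 → 638 → 604 → 650 → 624: 5.2+3.9+4.8+0.8 = 14.7
602 → 604 → 656 → 621 → 650 → 624: 4.3+0.7+1.9+6.9+0.8 = 14.6
602 → 656 → 604 → 650 → 624: 7.8+0.7+4.8+0.8 = 14.1
602 → 604 → 650 → 624: 4.3+4.8+0.8 = 9.9
Cheapest is 602 → 604 → 650 → 624 at 9.9 m.
So from 602 the first move is to 604.

604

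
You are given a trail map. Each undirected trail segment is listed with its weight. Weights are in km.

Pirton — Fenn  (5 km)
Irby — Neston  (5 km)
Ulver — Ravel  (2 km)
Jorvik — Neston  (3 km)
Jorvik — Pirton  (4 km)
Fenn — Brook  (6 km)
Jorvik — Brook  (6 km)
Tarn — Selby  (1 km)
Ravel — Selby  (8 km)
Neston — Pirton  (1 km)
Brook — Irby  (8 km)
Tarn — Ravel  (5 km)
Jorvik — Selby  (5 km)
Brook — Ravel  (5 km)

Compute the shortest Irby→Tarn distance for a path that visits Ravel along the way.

18 km

Best Irby to Ravel: Irby–Brook–Ravel costing 13
Shortest Ravel→Tarn: Ravel–Tarn = 5
Total via Ravel: 13 + 5 = 18 km.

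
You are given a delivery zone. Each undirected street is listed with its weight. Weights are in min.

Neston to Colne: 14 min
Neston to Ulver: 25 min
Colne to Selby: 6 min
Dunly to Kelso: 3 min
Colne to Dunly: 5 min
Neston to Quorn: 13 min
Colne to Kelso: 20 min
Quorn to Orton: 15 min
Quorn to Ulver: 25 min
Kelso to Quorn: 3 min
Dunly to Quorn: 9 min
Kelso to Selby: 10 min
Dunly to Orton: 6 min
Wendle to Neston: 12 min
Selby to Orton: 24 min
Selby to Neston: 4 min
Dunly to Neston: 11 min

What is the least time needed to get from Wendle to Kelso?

26 min

Candidate routes:
Wendle–Neston–Quorn–Kelso: 12+13+3 = 28
Wendle–Neston–Selby–Kelso: 12+4+10 = 26
Cheapest is Wendle–Neston–Selby–Kelso at 26 min.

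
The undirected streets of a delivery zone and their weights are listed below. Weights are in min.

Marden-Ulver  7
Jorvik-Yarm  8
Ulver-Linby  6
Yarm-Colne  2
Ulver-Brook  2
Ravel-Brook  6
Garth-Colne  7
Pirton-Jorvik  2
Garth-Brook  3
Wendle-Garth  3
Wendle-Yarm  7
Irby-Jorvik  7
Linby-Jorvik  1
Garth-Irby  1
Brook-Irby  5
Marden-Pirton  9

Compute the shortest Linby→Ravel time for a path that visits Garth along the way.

18 min

Shortest Linby→Garth: Linby–Jorvik–Irby–Garth = 9
Best Garth to Ravel: Garth–Brook–Ravel costing 9
Total via Garth: 9 + 9 = 18 min.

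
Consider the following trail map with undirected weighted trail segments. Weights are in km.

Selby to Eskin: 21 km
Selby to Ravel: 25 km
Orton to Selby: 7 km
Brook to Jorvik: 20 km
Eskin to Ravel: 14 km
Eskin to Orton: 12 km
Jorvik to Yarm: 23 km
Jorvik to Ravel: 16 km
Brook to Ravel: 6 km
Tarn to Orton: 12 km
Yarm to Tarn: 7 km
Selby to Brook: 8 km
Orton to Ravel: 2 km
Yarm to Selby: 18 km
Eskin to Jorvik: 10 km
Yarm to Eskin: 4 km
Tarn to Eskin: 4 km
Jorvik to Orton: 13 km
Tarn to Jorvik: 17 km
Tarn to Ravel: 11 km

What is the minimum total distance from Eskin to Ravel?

14 km

Settle nodes by increasing distance from Eskin:
Eskin: 0
Yarm: 4  (via Eskin)
Tarn: 4  (via Eskin)
Jorvik: 10  (via Eskin)
Orton: 12  (via Eskin)
Ravel: 14  (via Eskin)
Shortest route: Eskin–Ravel = 14 km.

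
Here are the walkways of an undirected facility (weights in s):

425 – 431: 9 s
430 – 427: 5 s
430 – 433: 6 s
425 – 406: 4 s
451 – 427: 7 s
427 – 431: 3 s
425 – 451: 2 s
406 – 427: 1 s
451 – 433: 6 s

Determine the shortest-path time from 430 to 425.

Enumerating some paths:
430 → 427 → 406 → 425: 5+1+4 = 10
430 → 433 → 451 → 425: 6+6+2 = 14
The minimum is 10 s via 430 → 427 → 406 → 425.

10 s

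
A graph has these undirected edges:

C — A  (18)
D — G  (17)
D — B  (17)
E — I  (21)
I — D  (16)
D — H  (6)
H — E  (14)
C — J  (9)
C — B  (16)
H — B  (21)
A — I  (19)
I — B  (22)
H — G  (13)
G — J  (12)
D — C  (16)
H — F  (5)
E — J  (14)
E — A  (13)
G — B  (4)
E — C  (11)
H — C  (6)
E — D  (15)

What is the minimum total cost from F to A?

Settle nodes by increasing distance from F:
F: 0
H: 5  (via F)
C: 11  (via H)
D: 11  (via H)
G: 18  (via H)
E: 19  (via H)
J: 20  (via C)
B: 22  (via G)
I: 27  (via D)
A: 29  (via C)
Shortest route: F → H → C → A = 29.

29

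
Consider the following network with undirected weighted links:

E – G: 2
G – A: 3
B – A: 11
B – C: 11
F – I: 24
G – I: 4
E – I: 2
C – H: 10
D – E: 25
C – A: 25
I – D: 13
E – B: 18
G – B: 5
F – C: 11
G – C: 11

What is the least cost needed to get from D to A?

Running Dijkstra from D:
D: 0
I: 13  (via D)
E: 15  (via I)
G: 17  (via I)
A: 20  (via G)
Shortest route: D → I → G → A = 20.

20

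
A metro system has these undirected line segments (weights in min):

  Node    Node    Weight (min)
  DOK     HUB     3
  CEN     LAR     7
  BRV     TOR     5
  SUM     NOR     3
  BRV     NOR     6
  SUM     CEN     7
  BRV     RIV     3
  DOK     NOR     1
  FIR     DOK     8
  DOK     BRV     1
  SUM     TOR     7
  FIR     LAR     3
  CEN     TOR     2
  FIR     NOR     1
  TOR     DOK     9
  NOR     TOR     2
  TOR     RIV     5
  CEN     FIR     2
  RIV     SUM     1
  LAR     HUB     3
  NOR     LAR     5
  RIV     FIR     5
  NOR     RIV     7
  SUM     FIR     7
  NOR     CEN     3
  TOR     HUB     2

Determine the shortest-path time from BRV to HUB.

Running Dijkstra from BRV:
BRV: 0
DOK: 1  (via BRV)
NOR: 2  (via DOK)
FIR: 3  (via NOR)
RIV: 3  (via BRV)
SUM: 4  (via RIV)
HUB: 4  (via DOK)
Shortest route: BRV–DOK–HUB = 4 min.

4 min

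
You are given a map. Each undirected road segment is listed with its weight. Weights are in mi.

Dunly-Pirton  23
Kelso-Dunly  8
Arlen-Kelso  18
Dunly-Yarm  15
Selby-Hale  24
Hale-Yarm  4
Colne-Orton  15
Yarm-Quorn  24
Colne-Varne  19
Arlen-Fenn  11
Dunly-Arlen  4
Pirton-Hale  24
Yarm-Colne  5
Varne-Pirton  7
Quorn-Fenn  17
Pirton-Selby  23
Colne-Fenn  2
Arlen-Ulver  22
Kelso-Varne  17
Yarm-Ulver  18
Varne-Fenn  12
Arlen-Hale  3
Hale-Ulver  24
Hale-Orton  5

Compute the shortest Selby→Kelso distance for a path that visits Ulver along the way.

80 mi

Shortest Selby→Ulver: Selby–Hale–Yarm–Ulver = 46
Shortest Ulver→Kelso: Ulver–Arlen–Dunly–Kelso = 34
Total via Ulver: 46 + 34 = 80 mi.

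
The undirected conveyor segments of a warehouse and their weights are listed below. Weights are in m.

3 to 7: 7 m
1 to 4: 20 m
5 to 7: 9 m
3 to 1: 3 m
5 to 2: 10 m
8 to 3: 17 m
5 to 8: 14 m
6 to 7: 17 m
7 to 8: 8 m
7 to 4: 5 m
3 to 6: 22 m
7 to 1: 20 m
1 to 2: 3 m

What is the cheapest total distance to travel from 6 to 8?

Settle nodes by increasing distance from 6:
6: 0
7: 17  (via 6)
3: 22  (via 6)
4: 22  (via 7)
1: 25  (via 3)
8: 25  (via 7)
Shortest route: 6–7–8 = 25 m.

25 m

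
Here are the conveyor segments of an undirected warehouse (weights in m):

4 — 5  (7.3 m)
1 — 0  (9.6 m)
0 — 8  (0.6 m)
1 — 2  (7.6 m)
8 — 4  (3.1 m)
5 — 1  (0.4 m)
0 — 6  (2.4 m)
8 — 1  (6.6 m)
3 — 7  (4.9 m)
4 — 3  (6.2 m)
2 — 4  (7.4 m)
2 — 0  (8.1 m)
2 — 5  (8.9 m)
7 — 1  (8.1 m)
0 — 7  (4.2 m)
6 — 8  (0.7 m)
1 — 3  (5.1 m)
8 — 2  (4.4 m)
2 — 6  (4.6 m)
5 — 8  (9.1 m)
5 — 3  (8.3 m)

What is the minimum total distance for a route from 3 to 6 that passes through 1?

Best 3 to 1: 3–1 costing 5.1
Best 1 to 6: 1–8–6 costing 7.3
Total via 1: 5.1 + 7.3 = 12.4 m.

12.4 m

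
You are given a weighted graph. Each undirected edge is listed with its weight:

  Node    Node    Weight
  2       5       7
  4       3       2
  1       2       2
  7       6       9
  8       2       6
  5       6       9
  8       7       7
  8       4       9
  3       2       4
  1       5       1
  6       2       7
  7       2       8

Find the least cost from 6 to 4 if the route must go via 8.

Best 6 to 8: 6–2–8 costing 13
Best 8 to 4: 8–4 costing 9
Total via 8: 13 + 9 = 22.

22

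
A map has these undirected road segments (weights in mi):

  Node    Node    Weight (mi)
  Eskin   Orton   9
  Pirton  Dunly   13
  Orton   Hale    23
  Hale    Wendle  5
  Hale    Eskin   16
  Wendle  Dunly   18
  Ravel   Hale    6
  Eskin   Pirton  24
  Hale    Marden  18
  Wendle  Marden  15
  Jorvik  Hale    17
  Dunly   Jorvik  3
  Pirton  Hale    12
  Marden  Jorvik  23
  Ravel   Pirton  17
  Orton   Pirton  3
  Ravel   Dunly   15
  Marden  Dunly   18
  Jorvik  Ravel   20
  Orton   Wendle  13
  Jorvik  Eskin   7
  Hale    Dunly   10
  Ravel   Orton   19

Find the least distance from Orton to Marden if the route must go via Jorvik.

37 mi

Shortest Orton→Jorvik: Orton–Eskin–Jorvik = 16
Best Jorvik to Marden: Jorvik–Dunly–Marden costing 21
Total via Jorvik: 16 + 21 = 37 mi.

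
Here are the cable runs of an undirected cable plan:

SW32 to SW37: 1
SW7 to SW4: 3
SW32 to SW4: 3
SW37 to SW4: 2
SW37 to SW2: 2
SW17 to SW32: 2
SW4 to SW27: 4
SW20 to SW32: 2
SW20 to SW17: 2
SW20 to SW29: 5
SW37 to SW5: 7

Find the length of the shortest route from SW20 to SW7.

8

Enumerating some paths:
SW20 - SW17 - SW32 - SW4 - SW7: 2+2+3+3 = 10
SW20 - SW32 - SW4 - SW7: 2+3+3 = 8
The minimum is 8 via SW20 - SW32 - SW4 - SW7.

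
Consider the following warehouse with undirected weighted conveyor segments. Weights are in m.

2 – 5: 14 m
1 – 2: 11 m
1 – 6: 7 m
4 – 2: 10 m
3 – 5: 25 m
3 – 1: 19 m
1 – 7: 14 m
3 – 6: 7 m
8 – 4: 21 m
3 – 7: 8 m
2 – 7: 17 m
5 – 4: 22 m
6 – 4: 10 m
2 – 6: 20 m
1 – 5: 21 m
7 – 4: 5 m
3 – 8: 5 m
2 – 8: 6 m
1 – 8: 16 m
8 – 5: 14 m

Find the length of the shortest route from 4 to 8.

16 m

Compare a few routes:
4–2–8: 10+6 = 16
4–7–3–8: 5+8+5 = 18
4–6–3–8: 10+7+5 = 22
4–8: 21 = 21
Cheapest is 4–2–8 at 16 m.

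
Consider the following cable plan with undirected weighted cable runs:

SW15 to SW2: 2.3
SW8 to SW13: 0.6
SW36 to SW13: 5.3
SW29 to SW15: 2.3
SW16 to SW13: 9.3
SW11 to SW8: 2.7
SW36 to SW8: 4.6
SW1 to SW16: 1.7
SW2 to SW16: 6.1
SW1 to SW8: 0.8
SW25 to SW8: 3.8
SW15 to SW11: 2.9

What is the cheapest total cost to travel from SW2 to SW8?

Running Dijkstra from SW2:
SW2: 0
SW15: 2.3  (via SW2)
SW29: 4.6  (via SW15)
SW11: 5.2  (via SW15)
SW16: 6.1  (via SW2)
SW1: 7.8  (via SW16)
SW8: 7.9  (via SW11)
Shortest route: SW2 → SW15 → SW11 → SW8 = 7.9.

7.9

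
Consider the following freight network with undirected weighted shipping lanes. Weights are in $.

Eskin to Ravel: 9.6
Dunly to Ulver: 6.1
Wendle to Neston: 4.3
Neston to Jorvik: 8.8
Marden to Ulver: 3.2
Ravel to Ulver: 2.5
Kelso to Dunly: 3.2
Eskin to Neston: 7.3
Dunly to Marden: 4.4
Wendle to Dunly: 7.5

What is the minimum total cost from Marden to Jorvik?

Compare a few routes:
Marden–Ulver–Dunly–Wendle–Neston–Jorvik: 3.2+6.1+7.5+4.3+8.8 = 29.9
Marden–Dunly–Wendle–Neston–Jorvik: 4.4+7.5+4.3+8.8 = 25
Marden–Ulver–Ravel–Eskin–Neston–Jorvik: 3.2+2.5+9.6+7.3+8.8 = 31.4
The minimum is $25 via Marden–Dunly–Wendle–Neston–Jorvik.

$25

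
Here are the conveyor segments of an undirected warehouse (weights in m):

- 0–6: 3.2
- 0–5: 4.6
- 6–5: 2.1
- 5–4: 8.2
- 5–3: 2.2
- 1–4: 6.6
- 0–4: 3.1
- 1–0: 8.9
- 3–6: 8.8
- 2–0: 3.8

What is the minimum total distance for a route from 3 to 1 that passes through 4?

16.5 m

Shortest 3→4: 3 → 5 → 0 → 4 = 9.9
Shortest 4→1: 4 → 1 = 6.6
Total via 4: 9.9 + 6.6 = 16.5 m.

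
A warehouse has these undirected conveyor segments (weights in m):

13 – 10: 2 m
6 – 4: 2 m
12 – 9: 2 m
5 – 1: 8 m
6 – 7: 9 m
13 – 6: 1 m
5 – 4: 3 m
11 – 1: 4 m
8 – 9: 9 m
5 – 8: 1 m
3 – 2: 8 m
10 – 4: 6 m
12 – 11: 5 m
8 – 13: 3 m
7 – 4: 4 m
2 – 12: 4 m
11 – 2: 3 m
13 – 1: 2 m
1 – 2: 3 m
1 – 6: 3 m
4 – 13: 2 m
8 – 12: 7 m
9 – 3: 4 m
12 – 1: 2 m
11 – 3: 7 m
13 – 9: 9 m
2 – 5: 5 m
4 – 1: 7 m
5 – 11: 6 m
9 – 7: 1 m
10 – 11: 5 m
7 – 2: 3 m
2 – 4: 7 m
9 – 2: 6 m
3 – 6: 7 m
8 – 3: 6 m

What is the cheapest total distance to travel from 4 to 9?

Running Dijkstra from 4:
4: 0
6: 2  (via 4)
13: 2  (via 4)
5: 3  (via 4)
1: 4  (via 13)
7: 4  (via 4)
8: 4  (via 5)
10: 4  (via 13)
9: 5  (via 7)
Shortest route: 4 → 7 → 9 = 5 m.

5 m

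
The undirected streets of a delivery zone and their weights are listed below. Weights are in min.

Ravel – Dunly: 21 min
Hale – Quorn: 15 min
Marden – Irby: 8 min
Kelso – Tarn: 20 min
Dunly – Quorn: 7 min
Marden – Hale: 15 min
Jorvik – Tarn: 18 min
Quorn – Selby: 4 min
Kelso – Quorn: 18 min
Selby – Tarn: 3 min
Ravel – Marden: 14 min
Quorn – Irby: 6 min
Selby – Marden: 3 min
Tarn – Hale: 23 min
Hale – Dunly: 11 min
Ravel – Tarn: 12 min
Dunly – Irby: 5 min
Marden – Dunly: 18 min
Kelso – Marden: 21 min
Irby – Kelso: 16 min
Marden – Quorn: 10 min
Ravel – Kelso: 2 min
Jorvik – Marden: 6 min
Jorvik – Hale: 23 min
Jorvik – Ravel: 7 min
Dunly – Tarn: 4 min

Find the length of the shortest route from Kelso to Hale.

29 min

Candidate routes:
Kelso - Ravel - Marden - Hale: 2+14+15 = 31
Kelso - Ravel - Jorvik - Marden - Hale: 2+7+6+15 = 30
Kelso - Ravel - Tarn - Dunly - Hale: 2+12+4+11 = 29
Kelso - Ravel - Jorvik - Hale: 2+7+23 = 32
Cheapest is Kelso - Ravel - Tarn - Dunly - Hale at 29 min.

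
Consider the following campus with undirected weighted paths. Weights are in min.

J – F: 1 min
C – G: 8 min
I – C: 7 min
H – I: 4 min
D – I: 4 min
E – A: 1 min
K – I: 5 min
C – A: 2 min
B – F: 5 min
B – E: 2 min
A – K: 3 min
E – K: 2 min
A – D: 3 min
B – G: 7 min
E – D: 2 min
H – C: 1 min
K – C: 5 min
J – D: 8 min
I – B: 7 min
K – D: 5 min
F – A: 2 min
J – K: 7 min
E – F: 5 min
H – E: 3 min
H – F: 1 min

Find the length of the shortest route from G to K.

Shortest distances from G:
G: 0
B: 7  (via G)
C: 8  (via G)
E: 9  (via B)
H: 9  (via C)
A: 10  (via C)
F: 10  (via H)
D: 11  (via E)
J: 11  (via F)
K: 11  (via E)
Shortest route: G → B → E → K = 11 min.

11 min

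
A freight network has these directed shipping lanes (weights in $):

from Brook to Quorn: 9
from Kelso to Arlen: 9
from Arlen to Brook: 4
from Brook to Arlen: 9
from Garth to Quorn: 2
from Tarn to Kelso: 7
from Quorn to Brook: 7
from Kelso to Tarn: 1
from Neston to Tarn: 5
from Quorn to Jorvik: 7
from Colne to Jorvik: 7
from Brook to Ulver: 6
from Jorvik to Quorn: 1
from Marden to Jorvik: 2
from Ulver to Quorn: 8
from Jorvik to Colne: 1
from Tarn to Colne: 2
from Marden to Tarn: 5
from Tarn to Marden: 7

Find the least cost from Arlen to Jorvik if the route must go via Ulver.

$25

Shortest Arlen→Ulver: Arlen–Brook–Ulver = 10
Best Ulver to Jorvik: Ulver–Quorn–Jorvik costing 15
Total via Ulver: 10 + 15 = $25.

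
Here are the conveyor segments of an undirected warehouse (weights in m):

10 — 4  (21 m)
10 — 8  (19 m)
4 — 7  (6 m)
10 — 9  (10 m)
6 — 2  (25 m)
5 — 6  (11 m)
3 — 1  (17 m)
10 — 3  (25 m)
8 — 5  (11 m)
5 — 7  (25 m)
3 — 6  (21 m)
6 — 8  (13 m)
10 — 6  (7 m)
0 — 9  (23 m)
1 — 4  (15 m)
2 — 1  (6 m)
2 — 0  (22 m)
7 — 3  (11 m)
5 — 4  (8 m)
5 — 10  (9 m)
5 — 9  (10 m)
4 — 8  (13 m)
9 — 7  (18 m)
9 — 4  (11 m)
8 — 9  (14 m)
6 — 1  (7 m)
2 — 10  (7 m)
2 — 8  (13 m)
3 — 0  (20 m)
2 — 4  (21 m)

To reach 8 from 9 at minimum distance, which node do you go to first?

Compare a few routes:
9 - 4 - 8: 11+13 = 24
9 - 10 - 8: 10+19 = 29
9 - 5 - 8: 10+11 = 21
9 - 8: 14 = 14
Cheapest is 9 - 8 at 14 m.
So from 9 the first move is to 8.

8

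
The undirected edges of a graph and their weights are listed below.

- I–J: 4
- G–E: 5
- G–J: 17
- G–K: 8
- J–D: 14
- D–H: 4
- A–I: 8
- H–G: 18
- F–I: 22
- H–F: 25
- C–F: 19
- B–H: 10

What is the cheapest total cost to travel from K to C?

Settle nodes by increasing distance from K:
K: 0
G: 8  (via K)
E: 13  (via G)
J: 25  (via G)
H: 26  (via G)
I: 29  (via J)
D: 30  (via H)
B: 36  (via H)
A: 37  (via I)
F: 51  (via H)
C: 70  (via F)
Shortest route: K → G → H → F → C = 70.

70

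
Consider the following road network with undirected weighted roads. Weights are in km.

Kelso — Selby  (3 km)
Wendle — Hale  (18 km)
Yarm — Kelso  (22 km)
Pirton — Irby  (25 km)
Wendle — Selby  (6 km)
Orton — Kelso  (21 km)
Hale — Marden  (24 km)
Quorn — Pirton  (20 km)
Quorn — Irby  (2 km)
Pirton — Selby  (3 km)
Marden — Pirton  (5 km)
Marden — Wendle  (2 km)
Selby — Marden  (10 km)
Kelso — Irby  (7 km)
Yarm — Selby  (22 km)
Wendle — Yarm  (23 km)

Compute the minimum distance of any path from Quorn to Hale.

Enumerating some paths:
Quorn - Irby - Kelso - Selby - Marden - Wendle - Hale: 2+7+3+10+2+18 = 42
Quorn - Irby - Kelso - Selby - Pirton - Marden - Wendle - Hale: 2+7+3+3+5+2+18 = 40
Quorn - Irby - Kelso - Selby - Wendle - Hale: 2+7+3+6+18 = 36
Cheapest is Quorn - Irby - Kelso - Selby - Wendle - Hale at 36 km.

36 km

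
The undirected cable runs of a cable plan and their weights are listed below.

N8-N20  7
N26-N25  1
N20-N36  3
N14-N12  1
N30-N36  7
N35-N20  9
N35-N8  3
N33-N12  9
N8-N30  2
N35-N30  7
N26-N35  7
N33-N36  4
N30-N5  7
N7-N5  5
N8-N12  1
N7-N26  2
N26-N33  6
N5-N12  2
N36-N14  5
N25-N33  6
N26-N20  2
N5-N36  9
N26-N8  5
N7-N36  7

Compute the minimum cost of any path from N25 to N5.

8

Shortest distances from N25:
N25: 0
N26: 1  (via N25)
N7: 3  (via N26)
N20: 3  (via N26)
N8: 6  (via N26)
N36: 6  (via N20)
N33: 6  (via N25)
N12: 7  (via N8)
N35: 8  (via N26)
N30: 8  (via N8)
N14: 8  (via N12)
N5: 8  (via N7)
Shortest route: N25 → N26 → N7 → N5 = 8.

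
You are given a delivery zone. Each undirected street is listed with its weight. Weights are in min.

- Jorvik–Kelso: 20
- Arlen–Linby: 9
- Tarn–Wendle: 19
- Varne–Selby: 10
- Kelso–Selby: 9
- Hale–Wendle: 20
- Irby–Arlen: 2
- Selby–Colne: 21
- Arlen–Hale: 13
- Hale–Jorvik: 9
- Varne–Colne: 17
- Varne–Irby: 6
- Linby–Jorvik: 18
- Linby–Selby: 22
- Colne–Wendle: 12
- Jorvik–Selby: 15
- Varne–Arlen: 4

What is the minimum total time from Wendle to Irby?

35 min

Candidate routes:
Wendle - Hale - Arlen - Varne - Irby: 20+13+4+6 = 43
Wendle - Colne - Varne - Irby: 12+17+6 = 35
Wendle - Colne - Selby - Varne - Arlen - Irby: 12+21+10+4+2 = 49
Wendle - Colne - Selby - Varne - Irby: 12+21+10+6 = 49
The minimum is 35 min via Wendle - Colne - Varne - Irby.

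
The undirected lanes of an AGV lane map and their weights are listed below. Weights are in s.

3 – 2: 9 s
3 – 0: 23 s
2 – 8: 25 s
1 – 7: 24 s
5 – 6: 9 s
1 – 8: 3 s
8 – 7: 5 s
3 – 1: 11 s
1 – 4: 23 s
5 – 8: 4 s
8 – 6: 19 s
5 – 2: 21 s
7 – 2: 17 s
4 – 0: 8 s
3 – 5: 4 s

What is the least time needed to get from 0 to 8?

31 s

Compare a few routes:
0–3–5–8: 23+4+4 = 31
0–4–1–8: 8+23+3 = 34
Cheapest is 0–3–5–8 at 31 s.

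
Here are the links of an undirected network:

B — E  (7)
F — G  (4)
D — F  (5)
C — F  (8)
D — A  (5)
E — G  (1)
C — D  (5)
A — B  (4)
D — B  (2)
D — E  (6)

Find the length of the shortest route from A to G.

Running Dijkstra from A:
A: 0
B: 4  (via A)
D: 5  (via A)
C: 10  (via D)
F: 10  (via D)
E: 11  (via B)
G: 12  (via E)
Shortest route: A → B → E → G = 12.

12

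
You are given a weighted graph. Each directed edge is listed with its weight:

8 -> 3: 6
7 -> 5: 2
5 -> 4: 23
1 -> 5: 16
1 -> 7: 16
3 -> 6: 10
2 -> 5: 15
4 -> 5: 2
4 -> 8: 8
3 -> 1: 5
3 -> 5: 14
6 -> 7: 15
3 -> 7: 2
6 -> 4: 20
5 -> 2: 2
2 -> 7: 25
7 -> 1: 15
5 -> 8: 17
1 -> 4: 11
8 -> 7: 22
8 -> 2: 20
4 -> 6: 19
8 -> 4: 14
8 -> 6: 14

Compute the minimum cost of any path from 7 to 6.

33

Shortest distances from 7:
7: 0
5: 2  (via 7)
2: 4  (via 5)
1: 15  (via 7)
8: 19  (via 5)
3: 25  (via 8)
4: 25  (via 5)
6: 33  (via 8)
Shortest route: 7–5–8–6 = 33.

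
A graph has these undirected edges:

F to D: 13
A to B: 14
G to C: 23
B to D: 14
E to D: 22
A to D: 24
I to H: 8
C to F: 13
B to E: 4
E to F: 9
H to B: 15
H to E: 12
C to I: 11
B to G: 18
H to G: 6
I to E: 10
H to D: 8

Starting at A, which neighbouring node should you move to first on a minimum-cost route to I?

Compare a few routes:
A → B → E → I: 14+4+10 = 28
A → B → H → I: 14+15+8 = 37
Cheapest is A → B → E → I at 28.
So from A the first move is to B.

B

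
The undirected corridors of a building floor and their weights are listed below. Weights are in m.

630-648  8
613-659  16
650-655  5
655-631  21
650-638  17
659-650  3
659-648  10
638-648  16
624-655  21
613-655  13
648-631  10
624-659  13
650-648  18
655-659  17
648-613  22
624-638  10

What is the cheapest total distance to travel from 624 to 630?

31 m

Running Dijkstra from 624:
624: 0
638: 10  (via 624)
659: 13  (via 624)
650: 16  (via 659)
655: 21  (via 624)
648: 23  (via 659)
613: 29  (via 659)
630: 31  (via 648)
Shortest route: 624–659–648–630 = 31 m.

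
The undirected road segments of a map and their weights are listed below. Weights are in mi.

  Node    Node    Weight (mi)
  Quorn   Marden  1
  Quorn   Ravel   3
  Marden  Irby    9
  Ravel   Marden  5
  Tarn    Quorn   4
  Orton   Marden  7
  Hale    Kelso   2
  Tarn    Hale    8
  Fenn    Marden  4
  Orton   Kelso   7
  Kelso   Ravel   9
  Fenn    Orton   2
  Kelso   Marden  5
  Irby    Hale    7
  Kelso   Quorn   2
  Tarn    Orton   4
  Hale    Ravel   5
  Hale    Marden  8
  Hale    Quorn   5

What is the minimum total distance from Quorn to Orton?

7 mi

Settle nodes by increasing distance from Quorn:
Quorn: 0
Marden: 1  (via Quorn)
Kelso: 2  (via Quorn)
Ravel: 3  (via Quorn)
Tarn: 4  (via Quorn)
Hale: 4  (via Kelso)
Fenn: 5  (via Marden)
Orton: 7  (via Fenn)
Shortest route: Quorn–Marden–Fenn–Orton = 7 mi.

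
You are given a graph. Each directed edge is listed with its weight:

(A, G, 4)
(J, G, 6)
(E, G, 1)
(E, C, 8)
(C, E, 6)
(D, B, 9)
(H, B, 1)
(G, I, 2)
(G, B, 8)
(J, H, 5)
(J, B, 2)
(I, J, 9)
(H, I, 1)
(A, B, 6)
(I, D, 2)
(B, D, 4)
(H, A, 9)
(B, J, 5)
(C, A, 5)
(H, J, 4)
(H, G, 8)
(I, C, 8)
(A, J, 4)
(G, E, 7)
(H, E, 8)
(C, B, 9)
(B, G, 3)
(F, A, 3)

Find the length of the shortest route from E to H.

17

Running Dijkstra from E:
E: 0
G: 1  (via E)
I: 3  (via G)
D: 5  (via I)
C: 8  (via E)
B: 9  (via G)
J: 12  (via I)
A: 13  (via C)
H: 17  (via J)
Shortest route: E–G–I–J–H = 17.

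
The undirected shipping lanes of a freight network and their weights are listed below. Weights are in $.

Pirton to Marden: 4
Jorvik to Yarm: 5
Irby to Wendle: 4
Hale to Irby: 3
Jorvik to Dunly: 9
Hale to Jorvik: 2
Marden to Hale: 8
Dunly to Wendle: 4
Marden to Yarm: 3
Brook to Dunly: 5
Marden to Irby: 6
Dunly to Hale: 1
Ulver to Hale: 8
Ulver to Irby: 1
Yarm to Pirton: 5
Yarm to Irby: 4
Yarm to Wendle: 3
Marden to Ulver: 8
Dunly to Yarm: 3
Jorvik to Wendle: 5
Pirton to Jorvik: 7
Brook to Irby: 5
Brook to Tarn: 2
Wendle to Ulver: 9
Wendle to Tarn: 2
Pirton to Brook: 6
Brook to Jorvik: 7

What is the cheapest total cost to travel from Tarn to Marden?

Settle nodes by increasing distance from Tarn:
Tarn: 0
Wendle: 2  (via Tarn)
Brook: 2  (via Tarn)
Yarm: 5  (via Wendle)
Irby: 6  (via Wendle)
Dunly: 6  (via Wendle)
Hale: 7  (via Dunly)
Ulver: 7  (via Irby)
Jorvik: 7  (via Wendle)
Pirton: 8  (via Brook)
Marden: 8  (via Yarm)
Shortest route: Tarn → Wendle → Yarm → Marden = $8.

$8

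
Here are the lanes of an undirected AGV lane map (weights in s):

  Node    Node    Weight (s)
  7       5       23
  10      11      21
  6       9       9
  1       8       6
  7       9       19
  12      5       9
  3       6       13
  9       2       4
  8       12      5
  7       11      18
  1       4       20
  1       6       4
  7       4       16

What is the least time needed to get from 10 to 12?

71 s

Running Dijkstra from 10:
10: 0
11: 21  (via 10)
7: 39  (via 11)
4: 55  (via 7)
9: 58  (via 7)
2: 62  (via 9)
5: 62  (via 7)
6: 67  (via 9)
1: 71  (via 6)
12: 71  (via 5)
Shortest route: 10 → 11 → 7 → 5 → 12 = 71 s.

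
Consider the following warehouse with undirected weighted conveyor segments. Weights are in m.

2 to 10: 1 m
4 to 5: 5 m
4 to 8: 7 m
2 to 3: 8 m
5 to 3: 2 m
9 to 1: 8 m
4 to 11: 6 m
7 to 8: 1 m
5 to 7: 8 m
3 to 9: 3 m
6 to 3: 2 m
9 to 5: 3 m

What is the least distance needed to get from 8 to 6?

13 m

Settle nodes by increasing distance from 8:
8: 0
7: 1  (via 8)
4: 7  (via 8)
5: 9  (via 7)
3: 11  (via 5)
9: 12  (via 5)
6: 13  (via 3)
Shortest route: 8 → 7 → 5 → 3 → 6 = 13 m.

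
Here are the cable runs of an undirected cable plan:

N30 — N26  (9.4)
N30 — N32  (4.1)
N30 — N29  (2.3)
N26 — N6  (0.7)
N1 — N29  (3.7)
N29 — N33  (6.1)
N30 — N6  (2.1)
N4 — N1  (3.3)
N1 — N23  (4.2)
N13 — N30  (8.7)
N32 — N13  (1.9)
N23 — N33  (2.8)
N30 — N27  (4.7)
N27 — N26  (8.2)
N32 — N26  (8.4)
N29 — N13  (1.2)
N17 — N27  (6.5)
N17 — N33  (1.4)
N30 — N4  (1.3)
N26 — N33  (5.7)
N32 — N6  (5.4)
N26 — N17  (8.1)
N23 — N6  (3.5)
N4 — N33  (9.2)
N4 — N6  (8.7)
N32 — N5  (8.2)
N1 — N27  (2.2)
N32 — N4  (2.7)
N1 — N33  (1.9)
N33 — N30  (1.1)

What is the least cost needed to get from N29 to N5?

11.3

Enumerating some paths:
N29 - N13 - N32 - N5: 1.2+1.9+8.2 = 11.3
N29 - N1 - N4 - N32 - N5: 3.7+3.3+2.7+8.2 = 17.9
N29 - N30 - N4 - N32 - N5: 2.3+1.3+2.7+8.2 = 14.5
N29 - N30 - N32 - N5: 2.3+4.1+8.2 = 14.6
Cheapest is N29 - N13 - N32 - N5 at 11.3.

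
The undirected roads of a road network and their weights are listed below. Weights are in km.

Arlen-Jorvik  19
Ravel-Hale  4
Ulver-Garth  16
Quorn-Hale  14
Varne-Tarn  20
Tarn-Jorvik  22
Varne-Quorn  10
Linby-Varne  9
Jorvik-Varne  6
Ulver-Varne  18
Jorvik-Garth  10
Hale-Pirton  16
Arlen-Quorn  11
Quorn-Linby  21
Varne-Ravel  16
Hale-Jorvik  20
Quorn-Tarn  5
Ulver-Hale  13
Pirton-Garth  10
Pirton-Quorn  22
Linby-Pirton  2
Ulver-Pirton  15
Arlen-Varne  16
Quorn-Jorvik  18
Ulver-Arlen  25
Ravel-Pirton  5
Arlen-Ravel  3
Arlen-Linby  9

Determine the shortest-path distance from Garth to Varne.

Candidate routes:
Garth–Jorvik–Varne: 10+6 = 16
Garth–Pirton–Ravel–Varne: 10+5+16 = 31
Garth–Pirton–Linby–Varne: 10+2+9 = 21
Cheapest is Garth–Jorvik–Varne at 16 km.

16 km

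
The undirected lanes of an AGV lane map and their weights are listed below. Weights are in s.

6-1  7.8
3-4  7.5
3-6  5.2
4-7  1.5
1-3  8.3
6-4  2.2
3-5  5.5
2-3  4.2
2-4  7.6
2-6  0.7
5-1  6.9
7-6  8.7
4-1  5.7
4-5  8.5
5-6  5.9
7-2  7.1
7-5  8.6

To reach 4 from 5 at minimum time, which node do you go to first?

Compare a few routes:
5 → 4: 8.5 = 8.5
5 → 6 → 4: 5.9+2.2 = 8.1
The minimum is 8.1 s via 5 → 6 → 4.
So from 5 the first move is to 6.

6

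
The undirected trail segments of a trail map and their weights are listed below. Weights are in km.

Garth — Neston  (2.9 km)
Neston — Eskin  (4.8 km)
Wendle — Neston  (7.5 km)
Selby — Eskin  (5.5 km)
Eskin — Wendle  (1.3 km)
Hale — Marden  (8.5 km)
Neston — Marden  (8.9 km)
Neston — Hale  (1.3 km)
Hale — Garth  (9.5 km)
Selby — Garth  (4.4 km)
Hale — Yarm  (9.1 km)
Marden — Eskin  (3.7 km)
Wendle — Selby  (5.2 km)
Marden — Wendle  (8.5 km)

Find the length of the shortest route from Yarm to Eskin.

Candidate routes:
Yarm → Hale → Neston → Wendle → Eskin: 9.1+1.3+7.5+1.3 = 19.2
Yarm → Hale → Marden → Eskin: 9.1+8.5+3.7 = 21.3
Yarm → Hale → Neston → Eskin: 9.1+1.3+4.8 = 15.2
Yarm → Hale → Neston → Marden → Eskin: 9.1+1.3+8.9+3.7 = 23
Cheapest is Yarm → Hale → Neston → Eskin at 15.2 km.

15.2 km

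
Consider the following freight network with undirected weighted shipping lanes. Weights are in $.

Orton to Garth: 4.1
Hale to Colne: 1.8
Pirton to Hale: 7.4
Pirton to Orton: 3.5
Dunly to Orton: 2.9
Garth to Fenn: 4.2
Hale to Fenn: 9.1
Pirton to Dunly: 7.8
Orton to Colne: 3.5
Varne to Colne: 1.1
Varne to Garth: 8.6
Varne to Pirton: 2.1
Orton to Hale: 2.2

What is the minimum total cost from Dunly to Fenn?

Enumerating some paths:
Dunly–Orton–Colne–Hale–Fenn: 2.9+3.5+1.8+9.1 = 17.3
Dunly–Orton–Hale–Fenn: 2.9+2.2+9.1 = 14.2
Dunly–Orton–Garth–Fenn: 2.9+4.1+4.2 = 11.2
The minimum is $11.2 via Dunly–Orton–Garth–Fenn.

$11.2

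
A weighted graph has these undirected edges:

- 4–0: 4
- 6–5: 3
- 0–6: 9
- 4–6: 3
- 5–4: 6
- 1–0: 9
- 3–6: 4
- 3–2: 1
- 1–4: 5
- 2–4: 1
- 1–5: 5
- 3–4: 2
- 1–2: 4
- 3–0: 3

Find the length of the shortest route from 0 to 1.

Shortest distances from 0:
0: 0
3: 3  (via 0)
2: 4  (via 3)
4: 4  (via 0)
6: 7  (via 3)
1: 8  (via 2)
Shortest route: 0 → 3 → 2 → 1 = 8.

8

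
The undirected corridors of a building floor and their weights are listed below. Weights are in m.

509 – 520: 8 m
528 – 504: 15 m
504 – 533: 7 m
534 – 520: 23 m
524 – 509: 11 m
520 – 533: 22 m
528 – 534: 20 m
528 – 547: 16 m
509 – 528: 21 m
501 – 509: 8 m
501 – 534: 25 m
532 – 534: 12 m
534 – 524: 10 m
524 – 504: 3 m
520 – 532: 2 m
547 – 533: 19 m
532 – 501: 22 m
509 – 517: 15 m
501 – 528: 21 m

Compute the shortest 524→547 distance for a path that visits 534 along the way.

46 m

Best 524 to 534: 524–534 costing 10
Best 534 to 547: 534–528–547 costing 36
Total via 534: 10 + 36 = 46 m.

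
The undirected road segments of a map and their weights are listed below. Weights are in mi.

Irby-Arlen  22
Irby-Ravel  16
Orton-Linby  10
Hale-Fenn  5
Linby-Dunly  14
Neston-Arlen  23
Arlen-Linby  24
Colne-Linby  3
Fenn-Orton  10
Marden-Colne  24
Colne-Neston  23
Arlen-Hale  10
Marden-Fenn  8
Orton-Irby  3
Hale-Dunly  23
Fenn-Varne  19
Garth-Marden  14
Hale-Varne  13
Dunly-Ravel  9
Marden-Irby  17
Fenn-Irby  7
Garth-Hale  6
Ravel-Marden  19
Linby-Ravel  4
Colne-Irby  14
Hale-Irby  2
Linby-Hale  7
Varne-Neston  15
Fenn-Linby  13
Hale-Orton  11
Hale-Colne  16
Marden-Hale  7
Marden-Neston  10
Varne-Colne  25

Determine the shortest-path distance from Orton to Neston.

22 mi

Settle nodes by increasing distance from Orton:
Orton: 0
Irby: 3  (via Orton)
Hale: 5  (via Irby)
Fenn: 10  (via Orton)
Linby: 10  (via Orton)
Garth: 11  (via Hale)
Marden: 12  (via Hale)
Colne: 13  (via Linby)
Ravel: 14  (via Linby)
Arlen: 15  (via Hale)
Varne: 18  (via Hale)
Neston: 22  (via Marden)
Shortest route: Orton–Irby–Hale–Marden–Neston = 22 mi.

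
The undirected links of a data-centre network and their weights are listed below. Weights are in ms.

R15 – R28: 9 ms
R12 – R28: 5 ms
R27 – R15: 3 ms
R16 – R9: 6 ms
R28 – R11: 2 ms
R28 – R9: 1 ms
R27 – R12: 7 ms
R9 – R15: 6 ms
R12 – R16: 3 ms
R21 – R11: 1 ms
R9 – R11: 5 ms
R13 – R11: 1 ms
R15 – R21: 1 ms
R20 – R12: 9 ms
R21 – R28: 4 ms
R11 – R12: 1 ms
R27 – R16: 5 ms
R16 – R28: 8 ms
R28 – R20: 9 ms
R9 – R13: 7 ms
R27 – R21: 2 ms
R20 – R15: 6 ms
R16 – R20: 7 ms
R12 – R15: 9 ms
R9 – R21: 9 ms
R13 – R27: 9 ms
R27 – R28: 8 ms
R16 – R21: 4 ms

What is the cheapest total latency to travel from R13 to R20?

9 ms

Shortest distances from R13:
R13: 0
R11: 1  (via R13)
R12: 2  (via R11)
R21: 2  (via R11)
R28: 3  (via R11)
R15: 3  (via R21)
R9: 4  (via R28)
R27: 4  (via R21)
R16: 5  (via R12)
R20: 9  (via R15)
Shortest route: R13 → R11 → R21 → R15 → R20 = 9 ms.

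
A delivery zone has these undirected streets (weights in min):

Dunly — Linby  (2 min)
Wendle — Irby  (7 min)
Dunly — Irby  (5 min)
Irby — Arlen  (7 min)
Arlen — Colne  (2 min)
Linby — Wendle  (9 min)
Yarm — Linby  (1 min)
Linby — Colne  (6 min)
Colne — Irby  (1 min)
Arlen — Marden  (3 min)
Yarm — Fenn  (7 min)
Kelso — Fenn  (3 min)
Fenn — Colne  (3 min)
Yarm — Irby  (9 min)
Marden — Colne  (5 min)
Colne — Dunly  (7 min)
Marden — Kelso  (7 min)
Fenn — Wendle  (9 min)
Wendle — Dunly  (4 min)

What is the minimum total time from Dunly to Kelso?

12 min

Candidate routes:
Dunly–Linby–Yarm–Fenn–Kelso: 2+1+7+3 = 13
Dunly–Irby–Colne–Fenn–Kelso: 5+1+3+3 = 12
The minimum is 12 min via Dunly–Irby–Colne–Fenn–Kelso.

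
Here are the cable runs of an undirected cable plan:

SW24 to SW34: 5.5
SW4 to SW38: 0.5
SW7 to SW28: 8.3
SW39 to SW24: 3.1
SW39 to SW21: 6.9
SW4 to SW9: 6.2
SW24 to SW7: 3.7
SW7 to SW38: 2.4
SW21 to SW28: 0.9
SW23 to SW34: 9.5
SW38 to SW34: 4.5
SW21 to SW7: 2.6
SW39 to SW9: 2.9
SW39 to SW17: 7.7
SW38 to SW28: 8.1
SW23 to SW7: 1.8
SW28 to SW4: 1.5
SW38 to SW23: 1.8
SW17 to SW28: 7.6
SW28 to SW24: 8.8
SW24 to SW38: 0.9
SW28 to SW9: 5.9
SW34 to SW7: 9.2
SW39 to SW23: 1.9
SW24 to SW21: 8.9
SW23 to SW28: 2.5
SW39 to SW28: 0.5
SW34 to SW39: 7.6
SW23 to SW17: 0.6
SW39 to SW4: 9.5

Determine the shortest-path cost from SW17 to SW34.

6.9

Compare a few routes:
SW17 - SW23 - SW38 - SW34: 0.6+1.8+4.5 = 6.9
SW17 - SW23 - SW39 - SW28 - SW4 - SW38 - SW34: 0.6+1.9+0.5+1.5+0.5+4.5 = 9.5
SW17 - SW23 - SW38 - SW24 - SW34: 0.6+1.8+0.9+5.5 = 8.8
SW17 - SW23 - SW7 - SW38 - SW34: 0.6+1.8+2.4+4.5 = 9.3
Cheapest is SW17 - SW23 - SW38 - SW34 at 6.9.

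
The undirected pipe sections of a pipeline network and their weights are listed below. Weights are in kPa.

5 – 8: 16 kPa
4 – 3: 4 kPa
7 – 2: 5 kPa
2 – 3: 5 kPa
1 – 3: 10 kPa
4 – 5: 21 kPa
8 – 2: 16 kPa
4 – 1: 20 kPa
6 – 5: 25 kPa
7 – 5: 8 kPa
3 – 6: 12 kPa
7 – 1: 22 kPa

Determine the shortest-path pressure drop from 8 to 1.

Settle nodes by increasing distance from 8:
8: 0
2: 16  (via 8)
5: 16  (via 8)
3: 21  (via 2)
7: 21  (via 2)
4: 25  (via 3)
1: 31  (via 3)
Shortest route: 8 → 2 → 3 → 1 = 31 kPa.

31 kPa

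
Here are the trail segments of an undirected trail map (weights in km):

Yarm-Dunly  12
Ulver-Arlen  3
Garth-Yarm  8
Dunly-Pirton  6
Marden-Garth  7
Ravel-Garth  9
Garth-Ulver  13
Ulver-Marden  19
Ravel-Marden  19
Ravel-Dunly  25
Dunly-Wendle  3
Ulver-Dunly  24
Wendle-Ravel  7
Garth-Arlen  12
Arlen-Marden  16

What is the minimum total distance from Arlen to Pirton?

Enumerating some paths:
Arlen–Garth–Ravel–Wendle–Dunly–Pirton: 12+9+7+3+6 = 37
Arlen–Ulver–Dunly–Pirton: 3+24+6 = 33
The minimum is 33 km via Arlen–Ulver–Dunly–Pirton.

33 km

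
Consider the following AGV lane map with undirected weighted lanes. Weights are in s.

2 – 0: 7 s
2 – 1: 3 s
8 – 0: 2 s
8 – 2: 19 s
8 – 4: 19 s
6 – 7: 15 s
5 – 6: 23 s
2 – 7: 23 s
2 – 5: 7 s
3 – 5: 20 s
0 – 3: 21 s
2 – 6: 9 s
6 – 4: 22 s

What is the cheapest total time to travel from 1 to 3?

Settle nodes by increasing distance from 1:
1: 0
2: 3  (via 1)
0: 10  (via 2)
5: 10  (via 2)
6: 12  (via 2)
8: 12  (via 0)
7: 26  (via 2)
3: 30  (via 5)
Shortest route: 1–2–5–3 = 30 s.

30 s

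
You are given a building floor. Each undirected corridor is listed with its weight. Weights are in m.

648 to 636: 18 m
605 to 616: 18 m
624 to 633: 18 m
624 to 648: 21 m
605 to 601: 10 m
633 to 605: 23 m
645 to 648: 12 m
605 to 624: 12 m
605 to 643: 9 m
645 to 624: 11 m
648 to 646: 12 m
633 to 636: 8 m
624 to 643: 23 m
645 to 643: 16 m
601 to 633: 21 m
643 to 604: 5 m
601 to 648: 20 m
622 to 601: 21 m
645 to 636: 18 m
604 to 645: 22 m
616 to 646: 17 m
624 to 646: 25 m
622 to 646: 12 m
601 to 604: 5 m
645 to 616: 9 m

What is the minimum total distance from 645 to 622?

Shortest distances from 645:
645: 0
616: 9  (via 645)
624: 11  (via 645)
648: 12  (via 645)
643: 16  (via 645)
636: 18  (via 645)
604: 21  (via 643)
605: 23  (via 624)
646: 24  (via 648)
601: 26  (via 604)
633: 26  (via 636)
622: 36  (via 646)
Shortest route: 645–648–646–622 = 36 m.

36 m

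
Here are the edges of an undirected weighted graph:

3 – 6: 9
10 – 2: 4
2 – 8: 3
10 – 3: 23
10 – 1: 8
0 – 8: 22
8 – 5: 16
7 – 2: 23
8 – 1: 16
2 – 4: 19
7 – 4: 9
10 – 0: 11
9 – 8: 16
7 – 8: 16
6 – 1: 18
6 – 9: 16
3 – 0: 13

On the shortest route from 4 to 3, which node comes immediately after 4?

2

Candidate routes:
4 - 2 - 10 - 0 - 3: 19+4+11+13 = 47
4 - 7 - 8 - 2 - 10 - 3: 9+16+3+4+23 = 55
4 - 2 - 10 - 3: 19+4+23 = 46
The minimum is 46 via 4 - 2 - 10 - 3.
So from 4 the first move is to 2.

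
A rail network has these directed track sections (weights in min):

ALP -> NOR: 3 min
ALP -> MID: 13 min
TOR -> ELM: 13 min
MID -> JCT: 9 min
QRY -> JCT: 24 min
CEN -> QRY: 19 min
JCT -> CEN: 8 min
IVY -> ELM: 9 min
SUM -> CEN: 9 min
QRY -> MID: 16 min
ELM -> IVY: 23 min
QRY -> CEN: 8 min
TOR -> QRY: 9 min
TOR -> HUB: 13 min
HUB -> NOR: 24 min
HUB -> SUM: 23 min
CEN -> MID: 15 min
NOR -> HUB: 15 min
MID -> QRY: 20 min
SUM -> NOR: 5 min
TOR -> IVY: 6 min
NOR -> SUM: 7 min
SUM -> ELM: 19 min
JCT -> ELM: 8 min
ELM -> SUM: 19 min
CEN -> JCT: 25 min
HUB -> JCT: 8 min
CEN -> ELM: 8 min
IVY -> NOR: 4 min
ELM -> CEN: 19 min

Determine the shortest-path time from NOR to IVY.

47 min

Compare a few routes:
NOR → SUM → ELM → IVY: 7+19+23 = 49
NOR → SUM → CEN → ELM → IVY: 7+9+8+23 = 47
Cheapest is NOR → SUM → CEN → ELM → IVY at 47 min.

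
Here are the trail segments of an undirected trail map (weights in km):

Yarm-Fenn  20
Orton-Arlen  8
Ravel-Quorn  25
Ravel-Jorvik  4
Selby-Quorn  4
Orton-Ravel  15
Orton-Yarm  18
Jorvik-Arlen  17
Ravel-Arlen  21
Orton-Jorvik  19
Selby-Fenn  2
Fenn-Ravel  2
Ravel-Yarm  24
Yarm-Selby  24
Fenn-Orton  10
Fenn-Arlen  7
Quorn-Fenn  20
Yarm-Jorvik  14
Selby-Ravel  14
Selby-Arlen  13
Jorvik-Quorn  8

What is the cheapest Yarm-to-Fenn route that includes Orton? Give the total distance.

Shortest Yarm→Orton: Yarm → Orton = 18
Best Orton to Fenn: Orton → Fenn costing 10
Total via Orton: 18 + 10 = 28 km.

28 km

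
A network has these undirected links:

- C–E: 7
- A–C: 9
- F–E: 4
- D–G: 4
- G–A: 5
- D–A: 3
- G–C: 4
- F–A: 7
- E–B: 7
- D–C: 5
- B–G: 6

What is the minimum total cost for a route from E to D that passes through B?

Shortest E→B: E → B = 7
Shortest B→D: B → G → D = 10
Total via B: 7 + 10 = 17.

17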